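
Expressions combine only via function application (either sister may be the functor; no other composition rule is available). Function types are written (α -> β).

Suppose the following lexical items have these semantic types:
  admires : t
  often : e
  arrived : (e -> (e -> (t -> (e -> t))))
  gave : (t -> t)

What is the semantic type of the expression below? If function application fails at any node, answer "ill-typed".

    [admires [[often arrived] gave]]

[often arrived] — arrived of type (e -> (e -> (t -> (e -> t)))) combines with often of type e: type (e -> (t -> (e -> t))).
[[often arrived] gave]: (e -> (t -> (e -> t))) with (t -> t) — neither is a function whose domain matches the other; composition fails here.

ill-typed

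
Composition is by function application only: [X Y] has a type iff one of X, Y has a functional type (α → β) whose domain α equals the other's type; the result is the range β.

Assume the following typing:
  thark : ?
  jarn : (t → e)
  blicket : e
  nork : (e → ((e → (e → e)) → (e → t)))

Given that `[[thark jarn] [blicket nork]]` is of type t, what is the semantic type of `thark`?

At [[thark jarn] [blicket nork]] (required: t): [blicket nork] is ((e → (e → e)) → (e → t)), which is not a function with range t; hence [thark jarn] is the functor — type (((e → (e → e)) → (e → t)) → t).
At [thark jarn] (required: (((e → (e → e)) → (e → t)) → t)): jarn is (t → e), which is not a function with range (((e → (e → e)) → (e → t)) → t); hence thark is the functor — type ((t → e) → (((e → (e → e)) → (e → t)) → t)).

((t → e) → (((e → (e → e)) → (e → t)) → t))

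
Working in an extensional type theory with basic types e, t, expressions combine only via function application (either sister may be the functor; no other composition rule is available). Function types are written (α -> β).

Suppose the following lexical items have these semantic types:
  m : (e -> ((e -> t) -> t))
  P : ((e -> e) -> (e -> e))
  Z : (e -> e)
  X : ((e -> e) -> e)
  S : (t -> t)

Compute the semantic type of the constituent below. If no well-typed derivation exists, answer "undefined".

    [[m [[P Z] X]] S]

undefined

[P Z] — P of type ((e -> e) -> (e -> e)) combines with Z of type (e -> e): type (e -> e).
[[P Z] X] — X of type ((e -> e) -> e) combines with [P Z] of type (e -> e): type e.
[m [[P Z] X]] — m of type (e -> ((e -> t) -> t)) combines with [[P Z] X] of type e: type ((e -> t) -> t).
[[m [[P Z] X]] S]: ((e -> t) -> t) with (t -> t) — neither is a function whose domain matches the other; composition fails here.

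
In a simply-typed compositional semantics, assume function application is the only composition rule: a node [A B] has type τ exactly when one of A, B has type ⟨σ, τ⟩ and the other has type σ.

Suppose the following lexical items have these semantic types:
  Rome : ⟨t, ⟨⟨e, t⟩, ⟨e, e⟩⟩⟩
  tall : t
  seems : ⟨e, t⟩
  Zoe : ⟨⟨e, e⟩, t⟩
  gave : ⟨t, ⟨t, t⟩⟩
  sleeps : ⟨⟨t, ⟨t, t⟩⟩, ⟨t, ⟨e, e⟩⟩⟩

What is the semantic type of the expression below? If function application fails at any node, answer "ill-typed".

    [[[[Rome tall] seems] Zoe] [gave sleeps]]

⟨e, e⟩

[Rome tall]: functor Rome : ⟨t, ⟨⟨e, t⟩, ⟨e, e⟩⟩⟩, argument tall : t; result ⟨⟨e, t⟩, ⟨e, e⟩⟩.
[[Rome tall] seems]: functor [Rome tall] : ⟨⟨e, t⟩, ⟨e, e⟩⟩, argument seems : ⟨e, t⟩; result ⟨e, e⟩.
[[[Rome tall] seems] Zoe]: functor Zoe : ⟨⟨e, e⟩, t⟩, argument [[Rome tall] seems] : ⟨e, e⟩; result t.
[gave sleeps]: functor sleeps : ⟨⟨t, ⟨t, t⟩⟩, ⟨t, ⟨e, e⟩⟩⟩, argument gave : ⟨t, ⟨t, t⟩⟩; result ⟨t, ⟨e, e⟩⟩.
[[[[Rome tall] seems] Zoe] [gave sleeps]]: functor [gave sleeps] : ⟨t, ⟨e, e⟩⟩, argument [[[Rome tall] seems] Zoe] : t; result ⟨e, e⟩.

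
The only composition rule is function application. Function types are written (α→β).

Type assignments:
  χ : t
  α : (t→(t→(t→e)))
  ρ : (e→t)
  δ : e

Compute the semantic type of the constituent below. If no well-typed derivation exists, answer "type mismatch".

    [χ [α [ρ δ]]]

(t→e)

[ρ δ]: (e→t) applied to e yields t.
[α [ρ δ]]: (t→(t→(t→e))) applied to t yields (t→(t→e)).
[χ [α [ρ δ]]]: (t→(t→e)) applied to t yields (t→e).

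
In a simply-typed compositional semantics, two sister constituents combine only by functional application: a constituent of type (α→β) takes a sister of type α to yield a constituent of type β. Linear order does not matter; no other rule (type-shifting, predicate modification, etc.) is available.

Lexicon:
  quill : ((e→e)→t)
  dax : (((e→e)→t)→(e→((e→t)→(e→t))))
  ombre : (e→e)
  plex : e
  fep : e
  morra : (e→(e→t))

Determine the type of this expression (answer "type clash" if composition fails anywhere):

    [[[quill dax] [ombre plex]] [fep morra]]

[quill dax]: functor dax : (((e→e)→t)→(e→((e→t)→(e→t)))), argument quill : ((e→e)→t); result (e→((e→t)→(e→t))).
[ombre plex]: functor ombre : (e→e), argument plex : e; result e.
[[quill dax] [ombre plex]]: functor [quill dax] : (e→((e→t)→(e→t))), argument [ombre plex] : e; result ((e→t)→(e→t)).
[fep morra]: functor morra : (e→(e→t)), argument fep : e; result (e→t).
[[[quill dax] [ombre plex]] [fep morra]]: functor [[quill dax] [ombre plex]] : ((e→t)→(e→t)), argument [fep morra] : (e→t); result (e→t).

(e→t)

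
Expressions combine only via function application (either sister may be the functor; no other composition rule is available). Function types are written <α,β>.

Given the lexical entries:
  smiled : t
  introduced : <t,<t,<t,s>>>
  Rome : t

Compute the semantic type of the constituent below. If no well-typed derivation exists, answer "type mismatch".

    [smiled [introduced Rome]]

<t,s>

At [introduced Rome], introduced : <t,<t,<t,s>>> takes Rome : t, giving <t,<t,s>>.
At [smiled [introduced Rome]], [introduced Rome] : <t,<t,s>> takes smiled : t, giving <t,s>.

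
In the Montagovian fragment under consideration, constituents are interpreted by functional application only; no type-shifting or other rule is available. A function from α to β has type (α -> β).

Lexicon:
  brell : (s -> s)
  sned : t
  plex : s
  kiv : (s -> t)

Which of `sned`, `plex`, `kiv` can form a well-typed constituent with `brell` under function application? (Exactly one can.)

plex

sned : t — no; brell wants s, and sned wants nothing (atomic).
plex — combines: brell : (s -> s) takes plex : s as argument, giving s.
kiv : (s -> t) — no; brell wants s, and kiv wants s.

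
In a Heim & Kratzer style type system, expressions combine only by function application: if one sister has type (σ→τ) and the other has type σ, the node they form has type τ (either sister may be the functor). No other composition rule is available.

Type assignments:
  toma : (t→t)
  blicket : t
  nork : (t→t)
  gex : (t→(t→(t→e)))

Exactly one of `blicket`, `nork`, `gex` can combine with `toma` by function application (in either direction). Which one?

blicket

blicket — combines: toma : (t→t) takes blicket : t as argument, giving t.
nork : (t→t) — neither side's domain matches the other.
gex : (t→(t→(t→e))) — neither side's domain matches the other.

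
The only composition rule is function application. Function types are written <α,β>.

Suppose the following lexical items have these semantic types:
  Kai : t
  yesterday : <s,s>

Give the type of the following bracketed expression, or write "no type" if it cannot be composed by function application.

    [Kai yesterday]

[Kai yesterday]: t with <s,s> — neither is a function whose domain matches the other; composition fails here.

no type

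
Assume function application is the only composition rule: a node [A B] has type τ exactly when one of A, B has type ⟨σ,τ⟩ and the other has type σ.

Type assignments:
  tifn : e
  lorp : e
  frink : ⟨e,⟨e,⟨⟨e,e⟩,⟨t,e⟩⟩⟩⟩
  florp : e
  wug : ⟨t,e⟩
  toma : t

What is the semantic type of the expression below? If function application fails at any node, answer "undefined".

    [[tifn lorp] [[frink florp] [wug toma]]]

undefined

[tifn lorp]: e and e cannot combine by function application — type clash.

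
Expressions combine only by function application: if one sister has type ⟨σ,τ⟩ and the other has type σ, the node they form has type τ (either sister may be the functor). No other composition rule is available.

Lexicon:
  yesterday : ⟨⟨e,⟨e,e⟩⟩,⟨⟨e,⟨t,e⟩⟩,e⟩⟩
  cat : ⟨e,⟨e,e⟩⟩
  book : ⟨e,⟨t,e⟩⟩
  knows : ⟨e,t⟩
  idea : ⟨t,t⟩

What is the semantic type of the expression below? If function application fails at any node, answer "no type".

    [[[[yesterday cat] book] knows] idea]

At [yesterday cat], yesterday : ⟨⟨e,⟨e,e⟩⟩,⟨⟨e,⟨t,e⟩⟩,e⟩⟩ takes cat : ⟨e,⟨e,e⟩⟩, giving ⟨⟨e,⟨t,e⟩⟩,e⟩.
At [[yesterday cat] book], [yesterday cat] : ⟨⟨e,⟨t,e⟩⟩,e⟩ takes book : ⟨e,⟨t,e⟩⟩, giving e.
At [[[yesterday cat] book] knows], knows : ⟨e,t⟩ takes [[yesterday cat] book] : e, giving t.
At [[[[yesterday cat] book] knows] idea], idea : ⟨t,t⟩ takes [[[yesterday cat] book] knows] : t, giving t.

t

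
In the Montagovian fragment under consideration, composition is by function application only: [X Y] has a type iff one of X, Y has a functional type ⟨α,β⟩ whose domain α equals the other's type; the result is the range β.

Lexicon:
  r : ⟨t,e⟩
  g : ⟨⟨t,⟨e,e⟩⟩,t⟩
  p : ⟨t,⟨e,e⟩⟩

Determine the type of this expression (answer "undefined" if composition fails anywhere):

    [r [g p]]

At [g p], g : ⟨⟨t,⟨e,e⟩⟩,t⟩ takes p : ⟨t,⟨e,e⟩⟩, giving t.
At [r [g p]], r : ⟨t,e⟩ takes [g p] : t, giving e.

e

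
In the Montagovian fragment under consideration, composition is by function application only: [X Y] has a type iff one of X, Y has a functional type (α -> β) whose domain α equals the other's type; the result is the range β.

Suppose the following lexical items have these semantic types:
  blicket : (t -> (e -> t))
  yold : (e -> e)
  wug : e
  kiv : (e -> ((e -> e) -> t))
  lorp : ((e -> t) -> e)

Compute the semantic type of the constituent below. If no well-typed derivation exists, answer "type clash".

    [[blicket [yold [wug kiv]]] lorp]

e

[wug kiv]: (e -> ((e -> e) -> t)) applied to e yields ((e -> e) -> t).
[yold [wug kiv]]: ((e -> e) -> t) applied to (e -> e) yields t.
[blicket [yold [wug kiv]]]: (t -> (e -> t)) applied to t yields (e -> t).
[[blicket [yold [wug kiv]]] lorp]: ((e -> t) -> e) applied to (e -> t) yields e.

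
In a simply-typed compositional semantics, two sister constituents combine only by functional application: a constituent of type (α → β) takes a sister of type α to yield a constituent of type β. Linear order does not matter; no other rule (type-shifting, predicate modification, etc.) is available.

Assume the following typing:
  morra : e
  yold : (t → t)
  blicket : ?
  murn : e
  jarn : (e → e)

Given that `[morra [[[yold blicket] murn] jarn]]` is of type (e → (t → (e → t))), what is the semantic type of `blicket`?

((t → t) → (e → ((e → e) → (e → (e → (t → (e → t)))))))

At [morra [[[yold blicket] murn] jarn]] (required: (e → (t → (e → t)))): morra is e, which is not a function with range (e → (t → (e → t))); hence [[[yold blicket] murn] jarn] is the functor — type (e → (e → (t → (e → t)))).
At [[[yold blicket] murn] jarn] (required: (e → (e → (t → (e → t))))): jarn is (e → e), which is not a function with range (e → (e → (t → (e → t)))); hence [[yold blicket] murn] is the functor — type ((e → e) → (e → (e → (t → (e → t))))).
At [[yold blicket] murn] (required: ((e → e) → (e → (e → (t → (e → t)))))): murn is e, which is not a function with range ((e → e) → (e → (e → (t → (e → t))))); hence [yold blicket] is the functor — type (e → ((e → e) → (e → (e → (t → (e → t)))))).
At [yold blicket] (required: (e → ((e → e) → (e → (e → (t → (e → t))))))): yold is (t → t), which is not a function with range (e → ((e → e) → (e → (e → (t → (e → t)))))); hence blicket is the functor — type ((t → t) → (e → ((e → e) → (e → (e → (t → (e → t))))))).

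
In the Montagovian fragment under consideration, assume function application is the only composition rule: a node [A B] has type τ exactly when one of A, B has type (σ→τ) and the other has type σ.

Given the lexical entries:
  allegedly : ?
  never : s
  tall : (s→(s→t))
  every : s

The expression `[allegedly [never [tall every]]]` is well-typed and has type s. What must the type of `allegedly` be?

At [allegedly [never [tall every]]] (required: s): [never [tall every]] is t, which is not a function with range s; hence allegedly is the functor — type (t→s).

(t→s)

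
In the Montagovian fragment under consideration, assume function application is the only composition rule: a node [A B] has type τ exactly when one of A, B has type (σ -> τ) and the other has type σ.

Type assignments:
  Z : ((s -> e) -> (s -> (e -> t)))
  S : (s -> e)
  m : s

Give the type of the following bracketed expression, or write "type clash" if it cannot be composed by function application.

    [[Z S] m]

[Z S]: Z is ((s -> e) -> (s -> (e -> t))), S is (s -> e); result (s -> (e -> t)).
[[Z S] m]: [Z S] is (s -> (e -> t)), m is s; result (e -> t).

(e -> t)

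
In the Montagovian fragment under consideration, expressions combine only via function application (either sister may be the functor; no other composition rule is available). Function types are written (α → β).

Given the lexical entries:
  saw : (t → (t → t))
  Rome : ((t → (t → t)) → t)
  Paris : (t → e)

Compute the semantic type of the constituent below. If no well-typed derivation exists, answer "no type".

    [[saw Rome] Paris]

e

[saw Rome]: functor Rome : ((t → (t → t)) → t), argument saw : (t → (t → t)); result t.
[[saw Rome] Paris]: functor Paris : (t → e), argument [saw Rome] : t; result e.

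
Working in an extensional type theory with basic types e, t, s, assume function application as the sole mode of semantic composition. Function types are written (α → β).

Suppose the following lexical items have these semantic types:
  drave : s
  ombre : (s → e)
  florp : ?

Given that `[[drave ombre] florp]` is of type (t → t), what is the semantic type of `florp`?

(e → (t → t))

[[drave ombre] florp] is required to be (t → t). [drave ombre] : e cannot yield (t → t) as functor, so florp : (e → (t → t)).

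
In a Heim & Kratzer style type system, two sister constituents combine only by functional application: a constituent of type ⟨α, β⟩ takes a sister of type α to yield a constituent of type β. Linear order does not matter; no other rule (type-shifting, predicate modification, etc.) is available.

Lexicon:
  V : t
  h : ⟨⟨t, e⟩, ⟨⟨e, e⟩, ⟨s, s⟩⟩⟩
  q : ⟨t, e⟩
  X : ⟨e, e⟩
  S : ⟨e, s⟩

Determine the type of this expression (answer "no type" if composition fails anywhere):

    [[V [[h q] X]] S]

no type

[h q] — h of type ⟨⟨t, e⟩, ⟨⟨e, e⟩, ⟨s, s⟩⟩⟩ combines with q of type ⟨t, e⟩: type ⟨⟨e, e⟩, ⟨s, s⟩⟩.
[[h q] X] — [h q] of type ⟨⟨e, e⟩, ⟨s, s⟩⟩ combines with X of type ⟨e, e⟩: type ⟨s, s⟩.
At [V [[h q] X]]: neither t nor ⟨s, s⟩ can take the other as argument; the node is ill-typed.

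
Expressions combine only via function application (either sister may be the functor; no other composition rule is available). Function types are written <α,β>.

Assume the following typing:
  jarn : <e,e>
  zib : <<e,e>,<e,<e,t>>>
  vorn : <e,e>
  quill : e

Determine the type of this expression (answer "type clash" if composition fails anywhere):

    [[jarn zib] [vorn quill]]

[jarn zib] — zib of type <<e,e>,<e,<e,t>>> combines with jarn of type <e,e>: type <e,<e,t>>.
[vorn quill] — vorn of type <e,e> combines with quill of type e: type e.
[[jarn zib] [vorn quill]] — [jarn zib] of type <e,<e,t>> combines with [vorn quill] of type e: type <e,t>.

<e,t>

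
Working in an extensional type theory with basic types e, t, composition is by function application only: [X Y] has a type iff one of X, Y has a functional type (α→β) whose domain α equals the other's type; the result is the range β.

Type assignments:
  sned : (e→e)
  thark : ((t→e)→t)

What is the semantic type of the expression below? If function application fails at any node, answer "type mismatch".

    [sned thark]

type mismatch

At [sned thark]: neither (e→e) nor ((t→e)→t) can take the other as argument; the node is ill-typed.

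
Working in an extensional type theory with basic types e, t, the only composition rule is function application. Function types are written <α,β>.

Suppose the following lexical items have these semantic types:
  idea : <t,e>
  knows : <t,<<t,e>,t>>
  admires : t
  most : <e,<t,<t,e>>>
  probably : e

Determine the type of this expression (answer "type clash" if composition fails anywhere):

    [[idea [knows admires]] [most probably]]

[knows admires]: functor knows : <t,<<t,e>,t>>, argument admires : t; result <<t,e>,t>.
[idea [knows admires]]: functor [knows admires] : <<t,e>,t>, argument idea : <t,e>; result t.
[most probably]: functor most : <e,<t,<t,e>>>, argument probably : e; result <t,<t,e>>.
[[idea [knows admires]] [most probably]]: functor [most probably] : <t,<t,e>>, argument [idea [knows admires]] : t; result <t,e>.

<t,e>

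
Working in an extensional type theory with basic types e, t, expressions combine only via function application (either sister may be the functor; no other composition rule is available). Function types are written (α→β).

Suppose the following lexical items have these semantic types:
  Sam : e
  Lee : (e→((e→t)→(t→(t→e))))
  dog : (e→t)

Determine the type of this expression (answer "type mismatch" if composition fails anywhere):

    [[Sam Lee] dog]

(t→(t→e))

[Sam Lee]: Lee is (e→((e→t)→(t→(t→e)))), Sam is e; result ((e→t)→(t→(t→e))).
[[Sam Lee] dog]: [Sam Lee] is ((e→t)→(t→(t→e))), dog is (e→t); result (t→(t→e)).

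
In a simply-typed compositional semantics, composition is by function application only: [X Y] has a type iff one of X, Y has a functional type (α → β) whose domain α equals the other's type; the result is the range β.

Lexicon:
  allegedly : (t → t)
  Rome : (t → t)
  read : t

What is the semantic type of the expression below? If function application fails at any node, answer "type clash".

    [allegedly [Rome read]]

[Rome read]: Rome is (t → t), read is t; result t.
[allegedly [Rome read]]: allegedly is (t → t), [Rome read] is t; result t.

t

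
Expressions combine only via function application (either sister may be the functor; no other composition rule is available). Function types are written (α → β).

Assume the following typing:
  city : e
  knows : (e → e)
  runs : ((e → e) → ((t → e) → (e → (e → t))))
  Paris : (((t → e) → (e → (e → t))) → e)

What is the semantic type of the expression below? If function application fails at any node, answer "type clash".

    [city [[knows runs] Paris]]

type clash

[knows runs] — runs of type ((e → e) → ((t → e) → (e → (e → t)))) combines with knows of type (e → e): type ((t → e) → (e → (e → t))).
[[knows runs] Paris] — Paris of type (((t → e) → (e → (e → t))) → e) combines with [knows runs] of type ((t → e) → (e → (e → t))): type e.
At [city [[knows runs] Paris]]: neither e nor e can take the other as argument; the node is ill-typed.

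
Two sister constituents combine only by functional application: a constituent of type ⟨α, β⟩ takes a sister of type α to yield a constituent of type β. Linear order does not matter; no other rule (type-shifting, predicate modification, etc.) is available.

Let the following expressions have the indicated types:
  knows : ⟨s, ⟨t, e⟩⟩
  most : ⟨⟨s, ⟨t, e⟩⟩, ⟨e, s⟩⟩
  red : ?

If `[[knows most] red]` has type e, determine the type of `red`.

At [[knows most] red] (required: e): [knows most] is ⟨e, s⟩, which is not a function with range e; hence red is the functor — type ⟨⟨e, s⟩, e⟩.

⟨⟨e, s⟩, e⟩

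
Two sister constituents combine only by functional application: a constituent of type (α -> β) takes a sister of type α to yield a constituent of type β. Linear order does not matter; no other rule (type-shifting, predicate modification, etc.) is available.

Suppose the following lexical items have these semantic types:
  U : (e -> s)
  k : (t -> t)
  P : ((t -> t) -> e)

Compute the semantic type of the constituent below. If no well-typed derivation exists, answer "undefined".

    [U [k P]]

s

[k P] — P of type ((t -> t) -> e) combines with k of type (t -> t): type e.
[U [k P]] — U of type (e -> s) combines with [k P] of type e: type s.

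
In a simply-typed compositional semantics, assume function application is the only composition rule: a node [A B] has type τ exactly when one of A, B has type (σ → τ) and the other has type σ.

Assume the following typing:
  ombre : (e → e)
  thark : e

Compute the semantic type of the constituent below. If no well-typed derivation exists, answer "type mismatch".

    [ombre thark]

[ombre thark]: (e → e) applied to e yields e.

e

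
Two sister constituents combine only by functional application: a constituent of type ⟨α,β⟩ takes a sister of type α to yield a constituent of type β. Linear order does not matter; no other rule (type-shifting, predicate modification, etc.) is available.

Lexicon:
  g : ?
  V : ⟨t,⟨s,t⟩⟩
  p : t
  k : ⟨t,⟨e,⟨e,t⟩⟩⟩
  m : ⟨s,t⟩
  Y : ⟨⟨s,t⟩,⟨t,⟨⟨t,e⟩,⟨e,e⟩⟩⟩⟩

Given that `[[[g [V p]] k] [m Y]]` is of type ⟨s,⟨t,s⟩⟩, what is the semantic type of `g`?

At [[[g [V p]] k] [m Y]] (required: ⟨s,⟨t,s⟩⟩): [m Y] is ⟨t,⟨⟨t,e⟩,⟨e,e⟩⟩⟩, which is not a function with range ⟨s,⟨t,s⟩⟩; hence [[g [V p]] k] is the functor — type ⟨⟨t,⟨⟨t,e⟩,⟨e,e⟩⟩⟩,⟨s,⟨t,s⟩⟩⟩.
At [[g [V p]] k] (required: ⟨⟨t,⟨⟨t,e⟩,⟨e,e⟩⟩⟩,⟨s,⟨t,s⟩⟩⟩): k is ⟨t,⟨e,⟨e,t⟩⟩⟩, which is not a function with range ⟨⟨t,⟨⟨t,e⟩,⟨e,e⟩⟩⟩,⟨s,⟨t,s⟩⟩⟩; hence [g [V p]] is the functor — type ⟨⟨t,⟨e,⟨e,t⟩⟩⟩,⟨⟨t,⟨⟨t,e⟩,⟨e,e⟩⟩⟩,⟨s,⟨t,s⟩⟩⟩⟩.
At [g [V p]] (required: ⟨⟨t,⟨e,⟨e,t⟩⟩⟩,⟨⟨t,⟨⟨t,e⟩,⟨e,e⟩⟩⟩,⟨s,⟨t,s⟩⟩⟩⟩): [V p] is ⟨s,t⟩, which is not a function with range ⟨⟨t,⟨e,⟨e,t⟩⟩⟩,⟨⟨t,⟨⟨t,e⟩,⟨e,e⟩⟩⟩,⟨s,⟨t,s⟩⟩⟩⟩; hence g is the functor — type ⟨⟨s,t⟩,⟨⟨t,⟨e,⟨e,t⟩⟩⟩,⟨⟨t,⟨⟨t,e⟩,⟨e,e⟩⟩⟩,⟨s,⟨t,s⟩⟩⟩⟩⟩.

⟨⟨s,t⟩,⟨⟨t,⟨e,⟨e,t⟩⟩⟩,⟨⟨t,⟨⟨t,e⟩,⟨e,e⟩⟩⟩,⟨s,⟨t,s⟩⟩⟩⟩⟩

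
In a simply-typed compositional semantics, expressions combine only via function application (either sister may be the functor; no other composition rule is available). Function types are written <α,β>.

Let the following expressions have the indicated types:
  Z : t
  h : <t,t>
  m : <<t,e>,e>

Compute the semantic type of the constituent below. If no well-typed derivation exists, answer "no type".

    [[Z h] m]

At [Z h], h : <t,t> takes Z : t, giving t.
[[Z h] m]: t and <<t,e>,e> cannot combine by function application — type clash.

no type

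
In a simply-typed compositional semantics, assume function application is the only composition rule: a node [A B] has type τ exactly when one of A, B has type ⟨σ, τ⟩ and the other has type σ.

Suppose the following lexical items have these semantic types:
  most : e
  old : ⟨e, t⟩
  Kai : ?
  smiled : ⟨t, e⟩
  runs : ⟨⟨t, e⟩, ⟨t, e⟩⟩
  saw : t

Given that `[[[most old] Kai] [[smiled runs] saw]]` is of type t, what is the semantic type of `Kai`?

[[[most old] Kai] [[smiled runs] saw]] is required to be t. [[smiled runs] saw] : e cannot yield t as functor, so [[most old] Kai] : ⟨e, t⟩.
[[most old] Kai] is required to be ⟨e, t⟩. [most old] : t cannot yield ⟨e, t⟩ as functor, so Kai : ⟨t, ⟨e, t⟩⟩.

⟨t, ⟨e, t⟩⟩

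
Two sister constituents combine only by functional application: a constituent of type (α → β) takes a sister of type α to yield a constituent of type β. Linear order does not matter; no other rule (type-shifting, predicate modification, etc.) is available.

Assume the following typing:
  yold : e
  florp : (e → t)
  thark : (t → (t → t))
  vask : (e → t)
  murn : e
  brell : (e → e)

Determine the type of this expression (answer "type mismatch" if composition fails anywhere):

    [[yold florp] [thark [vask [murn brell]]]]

At [yold florp], florp : (e → t) takes yold : e, giving t.
At [murn brell], brell : (e → e) takes murn : e, giving e.
At [vask [murn brell]], vask : (e → t) takes [murn brell] : e, giving t.
At [thark [vask [murn brell]]], thark : (t → (t → t)) takes [vask [murn brell]] : t, giving (t → t).
At [[yold florp] [thark [vask [murn brell]]]], [thark [vask [murn brell]]] : (t → t) takes [yold florp] : t, giving t.

t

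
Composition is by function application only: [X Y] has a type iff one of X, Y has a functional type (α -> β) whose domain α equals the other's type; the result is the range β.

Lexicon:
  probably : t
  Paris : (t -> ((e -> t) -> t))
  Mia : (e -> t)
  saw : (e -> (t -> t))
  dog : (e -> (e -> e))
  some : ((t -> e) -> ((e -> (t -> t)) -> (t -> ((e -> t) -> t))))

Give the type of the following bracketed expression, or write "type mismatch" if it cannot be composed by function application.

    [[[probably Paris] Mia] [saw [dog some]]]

[probably Paris]: Paris is (t -> ((e -> t) -> t)), probably is t; result ((e -> t) -> t).
[[probably Paris] Mia]: [probably Paris] is ((e -> t) -> t), Mia is (e -> t); result t.
At [dog some]: neither (e -> (e -> e)) nor ((t -> e) -> ((e -> (t -> t)) -> (t -> ((e -> t) -> t)))) can take the other as argument; the node is ill-typed.

type mismatch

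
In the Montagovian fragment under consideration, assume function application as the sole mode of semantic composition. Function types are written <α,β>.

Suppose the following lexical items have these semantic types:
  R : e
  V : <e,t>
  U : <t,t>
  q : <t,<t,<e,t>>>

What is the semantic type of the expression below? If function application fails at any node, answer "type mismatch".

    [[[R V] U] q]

<t,<e,t>>

At [R V], V : <e,t> takes R : e, giving t.
At [[R V] U], U : <t,t> takes [R V] : t, giving t.
At [[[R V] U] q], q : <t,<t,<e,t>>> takes [[R V] U] : t, giving <t,<e,t>>.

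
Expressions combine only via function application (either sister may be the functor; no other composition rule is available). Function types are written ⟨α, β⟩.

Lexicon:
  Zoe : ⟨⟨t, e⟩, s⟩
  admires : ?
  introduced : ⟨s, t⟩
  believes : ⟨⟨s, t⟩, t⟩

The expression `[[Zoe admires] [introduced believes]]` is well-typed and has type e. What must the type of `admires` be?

⟨⟨⟨t, e⟩, s⟩, ⟨t, e⟩⟩

At [[Zoe admires] [introduced believes]] (required: e): [introduced believes] is t, which is not a function with range e; hence [Zoe admires] is the functor — type ⟨t, e⟩.
At [Zoe admires] (required: ⟨t, e⟩): Zoe is ⟨⟨t, e⟩, s⟩, which is not a function with range ⟨t, e⟩; hence admires is the functor — type ⟨⟨⟨t, e⟩, s⟩, ⟨t, e⟩⟩.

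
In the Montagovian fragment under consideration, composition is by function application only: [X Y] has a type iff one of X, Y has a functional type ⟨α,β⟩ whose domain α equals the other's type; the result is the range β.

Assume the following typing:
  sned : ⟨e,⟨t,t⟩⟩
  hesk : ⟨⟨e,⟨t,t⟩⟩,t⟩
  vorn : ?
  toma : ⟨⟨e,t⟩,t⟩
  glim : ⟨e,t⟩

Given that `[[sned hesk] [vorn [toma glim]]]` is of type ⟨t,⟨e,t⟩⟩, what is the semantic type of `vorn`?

⟨t,⟨t,⟨t,⟨e,t⟩⟩⟩⟩

[[sned hesk] [vorn [toma glim]]] must have type ⟨t,⟨e,t⟩⟩. The sister [sned hesk] has type t; that is not a function onto ⟨t,⟨e,t⟩⟩, so [vorn [toma glim]] must be the functor, of type ⟨t,⟨t,⟨e,t⟩⟩⟩.
[vorn [toma glim]] must have type ⟨t,⟨t,⟨e,t⟩⟩⟩. The sister [toma glim] has type t; that is not a function onto ⟨t,⟨t,⟨e,t⟩⟩⟩, so vorn must be the functor, of type ⟨t,⟨t,⟨t,⟨e,t⟩⟩⟩⟩.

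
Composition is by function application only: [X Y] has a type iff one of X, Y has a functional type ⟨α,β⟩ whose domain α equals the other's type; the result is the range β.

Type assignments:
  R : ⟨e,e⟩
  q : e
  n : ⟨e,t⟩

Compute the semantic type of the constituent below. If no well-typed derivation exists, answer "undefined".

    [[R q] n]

[R q]: ⟨e,e⟩ applied to e yields e.
[[R q] n]: ⟨e,t⟩ applied to e yields t.

t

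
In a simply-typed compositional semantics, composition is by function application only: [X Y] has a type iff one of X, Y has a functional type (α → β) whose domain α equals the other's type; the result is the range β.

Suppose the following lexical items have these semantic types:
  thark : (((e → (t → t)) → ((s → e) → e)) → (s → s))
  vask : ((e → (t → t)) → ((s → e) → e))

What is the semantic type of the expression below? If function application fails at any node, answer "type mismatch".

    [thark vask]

[thark vask]: thark is (((e → (t → t)) → ((s → e) → e)) → (s → s)), vask is ((e → (t → t)) → ((s → e) → e)); result (s → s).

(s → s)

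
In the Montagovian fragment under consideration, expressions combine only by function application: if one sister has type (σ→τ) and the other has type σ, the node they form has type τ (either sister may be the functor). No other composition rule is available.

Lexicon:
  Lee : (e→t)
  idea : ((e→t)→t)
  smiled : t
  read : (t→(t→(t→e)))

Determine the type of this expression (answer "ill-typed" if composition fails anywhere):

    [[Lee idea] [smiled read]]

[Lee idea]: functor idea : ((e→t)→t), argument Lee : (e→t); result t.
[smiled read]: functor read : (t→(t→(t→e))), argument smiled : t; result (t→(t→e)).
[[Lee idea] [smiled read]]: functor [smiled read] : (t→(t→e)), argument [Lee idea] : t; result (t→e).

(t→e)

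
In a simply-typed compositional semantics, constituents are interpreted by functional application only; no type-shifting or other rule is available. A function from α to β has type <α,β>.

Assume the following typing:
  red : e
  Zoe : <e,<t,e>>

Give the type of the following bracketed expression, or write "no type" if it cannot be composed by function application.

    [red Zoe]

At [red Zoe], Zoe : <e,<t,e>> takes red : e, giving <t,e>.

<t,e>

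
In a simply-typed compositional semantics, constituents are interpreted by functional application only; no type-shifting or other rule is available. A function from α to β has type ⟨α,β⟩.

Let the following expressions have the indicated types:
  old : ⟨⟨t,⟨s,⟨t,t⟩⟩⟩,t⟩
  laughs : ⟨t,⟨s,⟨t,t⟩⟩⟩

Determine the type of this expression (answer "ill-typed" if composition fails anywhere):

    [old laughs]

t

[old laughs]: old is ⟨⟨t,⟨s,⟨t,t⟩⟩⟩,t⟩, laughs is ⟨t,⟨s,⟨t,t⟩⟩⟩; result t.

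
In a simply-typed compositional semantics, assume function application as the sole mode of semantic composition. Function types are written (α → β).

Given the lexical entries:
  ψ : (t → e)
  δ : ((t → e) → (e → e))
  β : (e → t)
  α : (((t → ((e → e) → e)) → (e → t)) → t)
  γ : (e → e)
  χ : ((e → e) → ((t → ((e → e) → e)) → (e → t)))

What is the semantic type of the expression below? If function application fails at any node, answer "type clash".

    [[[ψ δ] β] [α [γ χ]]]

type clash

[ψ δ] — δ of type ((t → e) → (e → e)) combines with ψ of type (t → e): type (e → e).
[[ψ δ] β]: (e → e) with (e → t) — neither is a function whose domain matches the other; composition fails here.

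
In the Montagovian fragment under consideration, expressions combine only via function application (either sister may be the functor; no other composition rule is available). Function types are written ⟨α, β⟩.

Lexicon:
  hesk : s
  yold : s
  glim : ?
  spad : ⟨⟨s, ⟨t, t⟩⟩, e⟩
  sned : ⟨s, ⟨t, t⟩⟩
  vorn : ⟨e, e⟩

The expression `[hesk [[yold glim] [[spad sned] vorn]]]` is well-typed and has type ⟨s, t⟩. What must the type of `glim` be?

⟨s, ⟨e, ⟨s, ⟨s, t⟩⟩⟩⟩

For [hesk [[yold glim] [[spad sned] vorn]]] to have type ⟨s, t⟩ with hesk of type s, [[yold glim] [[spad sned] vorn]] must be the function: [[yold glim] [[spad sned] vorn]] : ⟨s, ⟨s, t⟩⟩.
For [[yold glim] [[spad sned] vorn]] to have type ⟨s, ⟨s, t⟩⟩ with [[spad sned] vorn] of type e, [yold glim] must be the function: [yold glim] : ⟨e, ⟨s, ⟨s, t⟩⟩⟩.
For [yold glim] to have type ⟨e, ⟨s, ⟨s, t⟩⟩⟩ with yold of type s, glim must be the function: glim : ⟨s, ⟨e, ⟨s, ⟨s, t⟩⟩⟩⟩.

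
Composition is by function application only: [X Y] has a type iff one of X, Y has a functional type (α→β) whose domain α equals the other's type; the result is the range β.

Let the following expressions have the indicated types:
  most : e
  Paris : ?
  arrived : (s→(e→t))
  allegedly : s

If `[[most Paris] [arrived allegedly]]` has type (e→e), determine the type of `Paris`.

(e→((e→t)→(e→e)))

[[most Paris] [arrived allegedly]] must have type (e→e). The sister [arrived allegedly] has type (e→t); that is not a function onto (e→e), so [most Paris] must be the functor, of type ((e→t)→(e→e)).
[most Paris] must have type ((e→t)→(e→e)). The sister most has type e; that is not a function onto ((e→t)→(e→e)), so Paris must be the functor, of type (e→((e→t)→(e→e))).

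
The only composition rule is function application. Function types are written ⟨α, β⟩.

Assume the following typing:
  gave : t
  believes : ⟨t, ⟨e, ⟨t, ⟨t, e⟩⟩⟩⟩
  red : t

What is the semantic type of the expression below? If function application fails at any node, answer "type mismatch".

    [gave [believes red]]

type mismatch

[believes red]: believes is ⟨t, ⟨e, ⟨t, ⟨t, e⟩⟩⟩⟩, red is t; result ⟨e, ⟨t, ⟨t, e⟩⟩⟩.
[gave [believes red]]: t and ⟨e, ⟨t, ⟨t, e⟩⟩⟩ cannot combine by function application — type clash.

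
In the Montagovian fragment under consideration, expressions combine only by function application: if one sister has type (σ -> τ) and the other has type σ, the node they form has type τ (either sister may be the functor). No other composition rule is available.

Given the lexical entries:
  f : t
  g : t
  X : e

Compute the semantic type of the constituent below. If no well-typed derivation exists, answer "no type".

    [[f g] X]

no type

[f g]: t with t — neither is a function whose domain matches the other; composition fails here.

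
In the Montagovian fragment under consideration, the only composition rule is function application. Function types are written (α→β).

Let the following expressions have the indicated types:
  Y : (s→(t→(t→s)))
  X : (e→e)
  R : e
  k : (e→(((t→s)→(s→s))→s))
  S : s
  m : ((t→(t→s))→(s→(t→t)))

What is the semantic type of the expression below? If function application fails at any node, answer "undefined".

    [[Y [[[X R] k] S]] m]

undefined

[X R]: (e→e) applied to e yields e.
[[X R] k]: (e→(((t→s)→(s→s))→s)) applied to e yields (((t→s)→(s→s))→s).
[[[X R] k] S]: (((t→s)→(s→s))→s) and s cannot combine by function application — type clash.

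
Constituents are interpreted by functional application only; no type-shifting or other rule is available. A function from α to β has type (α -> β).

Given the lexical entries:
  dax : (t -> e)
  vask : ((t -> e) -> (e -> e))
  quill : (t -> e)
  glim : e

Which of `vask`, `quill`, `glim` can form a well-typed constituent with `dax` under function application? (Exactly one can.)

vask — combines: vask : ((t -> e) -> (e -> e)) takes dax : (t -> e) as argument, giving (e -> e).
quill : (t -> e) — no; dax wants t, and quill wants t.
glim : e — no; dax wants t, and glim wants nothing (atomic).

vask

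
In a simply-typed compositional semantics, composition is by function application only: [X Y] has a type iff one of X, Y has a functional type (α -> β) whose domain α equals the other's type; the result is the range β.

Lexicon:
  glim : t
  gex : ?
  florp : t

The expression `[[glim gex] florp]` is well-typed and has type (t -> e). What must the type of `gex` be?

[[glim gex] florp] must have type (t -> e). The sister florp has type t; that is not a function onto (t -> e), so [glim gex] must be the functor, of type (t -> (t -> e)).
[glim gex] must have type (t -> (t -> e)). The sister glim has type t; that is not a function onto (t -> (t -> e)), so gex must be the functor, of type (t -> (t -> (t -> e))).

(t -> (t -> (t -> e)))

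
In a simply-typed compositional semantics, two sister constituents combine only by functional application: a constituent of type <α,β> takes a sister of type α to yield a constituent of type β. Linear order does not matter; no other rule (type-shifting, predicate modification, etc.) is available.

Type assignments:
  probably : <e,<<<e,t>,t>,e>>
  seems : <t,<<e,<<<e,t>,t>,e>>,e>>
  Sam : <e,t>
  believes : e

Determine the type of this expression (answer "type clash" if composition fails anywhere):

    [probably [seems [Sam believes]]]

e

At [Sam believes], Sam : <e,t> takes believes : e, giving t.
At [seems [Sam believes]], seems : <t,<<e,<<<e,t>,t>,e>>,e>> takes [Sam believes] : t, giving <<e,<<<e,t>,t>,e>>,e>.
At [probably [seems [Sam believes]]], [seems [Sam believes]] : <<e,<<<e,t>,t>,e>>,e> takes probably : <e,<<<e,t>,t>,e>>, giving e.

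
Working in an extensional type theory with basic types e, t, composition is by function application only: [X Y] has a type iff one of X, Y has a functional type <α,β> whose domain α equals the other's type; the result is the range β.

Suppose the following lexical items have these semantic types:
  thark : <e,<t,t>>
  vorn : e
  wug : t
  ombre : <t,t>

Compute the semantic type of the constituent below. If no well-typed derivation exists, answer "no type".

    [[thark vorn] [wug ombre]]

[thark vorn]: thark is <e,<t,t>>, vorn is e; result <t,t>.
[wug ombre]: ombre is <t,t>, wug is t; result t.
[[thark vorn] [wug ombre]]: [thark vorn] is <t,t>, [wug ombre] is t; result t.

t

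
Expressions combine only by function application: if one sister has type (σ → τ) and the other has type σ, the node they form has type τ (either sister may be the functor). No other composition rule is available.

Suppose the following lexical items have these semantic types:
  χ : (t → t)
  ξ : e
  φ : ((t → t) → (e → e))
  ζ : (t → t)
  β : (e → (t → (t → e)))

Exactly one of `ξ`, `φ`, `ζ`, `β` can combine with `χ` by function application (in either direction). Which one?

ξ : e — no; χ wants t, and ξ wants nothing (atomic).
φ — combines: φ : ((t → t) → (e → e)) takes χ : (t → t) as argument, giving (e → e).
ζ : (t → t) — no; χ wants t, and ζ wants t.
β : (e → (t → (t → e))) — no; χ wants t, and β wants e.

φ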